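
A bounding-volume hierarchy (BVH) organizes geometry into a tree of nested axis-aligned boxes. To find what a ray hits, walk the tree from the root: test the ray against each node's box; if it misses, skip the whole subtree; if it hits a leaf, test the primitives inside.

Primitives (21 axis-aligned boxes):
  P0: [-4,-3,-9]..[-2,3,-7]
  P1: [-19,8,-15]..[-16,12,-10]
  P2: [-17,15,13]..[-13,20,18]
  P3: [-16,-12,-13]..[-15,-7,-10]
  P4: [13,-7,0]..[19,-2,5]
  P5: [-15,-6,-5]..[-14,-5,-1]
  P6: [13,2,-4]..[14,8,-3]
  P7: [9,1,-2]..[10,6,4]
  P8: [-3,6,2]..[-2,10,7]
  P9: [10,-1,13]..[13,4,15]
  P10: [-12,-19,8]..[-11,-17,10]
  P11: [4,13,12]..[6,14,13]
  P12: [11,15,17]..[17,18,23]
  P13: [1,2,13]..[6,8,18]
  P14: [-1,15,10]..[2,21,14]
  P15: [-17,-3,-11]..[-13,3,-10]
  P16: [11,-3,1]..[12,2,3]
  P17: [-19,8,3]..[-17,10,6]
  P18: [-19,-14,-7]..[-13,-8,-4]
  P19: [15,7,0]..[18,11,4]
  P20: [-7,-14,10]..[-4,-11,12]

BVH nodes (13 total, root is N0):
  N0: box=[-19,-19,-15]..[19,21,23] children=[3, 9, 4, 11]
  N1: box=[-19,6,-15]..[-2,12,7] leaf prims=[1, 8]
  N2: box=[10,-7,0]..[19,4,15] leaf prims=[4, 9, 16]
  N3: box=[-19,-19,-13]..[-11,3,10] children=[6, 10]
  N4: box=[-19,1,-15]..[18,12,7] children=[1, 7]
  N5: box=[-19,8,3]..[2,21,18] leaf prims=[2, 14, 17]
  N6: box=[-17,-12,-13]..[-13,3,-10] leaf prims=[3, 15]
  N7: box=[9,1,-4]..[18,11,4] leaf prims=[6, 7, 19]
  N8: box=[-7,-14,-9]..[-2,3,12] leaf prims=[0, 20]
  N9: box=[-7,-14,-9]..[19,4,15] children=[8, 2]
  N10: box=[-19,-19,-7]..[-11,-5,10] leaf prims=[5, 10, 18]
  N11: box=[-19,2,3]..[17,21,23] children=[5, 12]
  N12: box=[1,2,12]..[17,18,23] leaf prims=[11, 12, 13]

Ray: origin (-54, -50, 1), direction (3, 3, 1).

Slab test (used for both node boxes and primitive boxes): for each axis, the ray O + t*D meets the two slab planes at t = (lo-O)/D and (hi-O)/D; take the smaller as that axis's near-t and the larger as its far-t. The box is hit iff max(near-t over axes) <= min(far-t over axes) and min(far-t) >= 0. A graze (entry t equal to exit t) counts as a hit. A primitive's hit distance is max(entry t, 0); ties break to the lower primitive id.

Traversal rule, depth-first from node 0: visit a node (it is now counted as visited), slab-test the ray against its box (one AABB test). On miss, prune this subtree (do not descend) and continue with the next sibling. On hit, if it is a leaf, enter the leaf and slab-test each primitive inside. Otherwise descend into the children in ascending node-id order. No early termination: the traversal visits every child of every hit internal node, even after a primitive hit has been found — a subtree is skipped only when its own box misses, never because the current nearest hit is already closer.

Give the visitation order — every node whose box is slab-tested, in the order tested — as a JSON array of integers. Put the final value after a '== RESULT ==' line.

Trace the traversal:
N0 x:[35/3,73/3] y:[31/3,71/3] z:[-16,22] -> hit [35/3,22], descend [3, 4, 9, 11]
  N3 x:[35/3,43/3] y:[31/3,53/3] z:[-14,9] -> miss, prune
  N4 x:[35/3,24] y:[17,62/3] z:[-16,6] -> miss, prune
  N9 x:[47/3,73/3] y:[12,18] z:[-10,14] -> miss, prune
  N11 x:[35/3,71/3] y:[52/3,71/3] z:[2,22] -> hit [52/3,22], descend [5, 12]
    N5 x:[35/3,56/3] y:[58/3,71/3] z:[2,17] -> miss, prune
    N12 x:[55/3,71/3] y:[52/3,68/3] z:[11,22] -> hit [55/3,22] leaf, test {P11(miss), P12@t=65/3, P13(miss)}

7 AABB tests over nodes [0, 3, 4, 9, 11, 5, 12]; 1 leaf entered; closest P12.

== RESULT ==
[0, 3, 4, 9, 11, 5, 12]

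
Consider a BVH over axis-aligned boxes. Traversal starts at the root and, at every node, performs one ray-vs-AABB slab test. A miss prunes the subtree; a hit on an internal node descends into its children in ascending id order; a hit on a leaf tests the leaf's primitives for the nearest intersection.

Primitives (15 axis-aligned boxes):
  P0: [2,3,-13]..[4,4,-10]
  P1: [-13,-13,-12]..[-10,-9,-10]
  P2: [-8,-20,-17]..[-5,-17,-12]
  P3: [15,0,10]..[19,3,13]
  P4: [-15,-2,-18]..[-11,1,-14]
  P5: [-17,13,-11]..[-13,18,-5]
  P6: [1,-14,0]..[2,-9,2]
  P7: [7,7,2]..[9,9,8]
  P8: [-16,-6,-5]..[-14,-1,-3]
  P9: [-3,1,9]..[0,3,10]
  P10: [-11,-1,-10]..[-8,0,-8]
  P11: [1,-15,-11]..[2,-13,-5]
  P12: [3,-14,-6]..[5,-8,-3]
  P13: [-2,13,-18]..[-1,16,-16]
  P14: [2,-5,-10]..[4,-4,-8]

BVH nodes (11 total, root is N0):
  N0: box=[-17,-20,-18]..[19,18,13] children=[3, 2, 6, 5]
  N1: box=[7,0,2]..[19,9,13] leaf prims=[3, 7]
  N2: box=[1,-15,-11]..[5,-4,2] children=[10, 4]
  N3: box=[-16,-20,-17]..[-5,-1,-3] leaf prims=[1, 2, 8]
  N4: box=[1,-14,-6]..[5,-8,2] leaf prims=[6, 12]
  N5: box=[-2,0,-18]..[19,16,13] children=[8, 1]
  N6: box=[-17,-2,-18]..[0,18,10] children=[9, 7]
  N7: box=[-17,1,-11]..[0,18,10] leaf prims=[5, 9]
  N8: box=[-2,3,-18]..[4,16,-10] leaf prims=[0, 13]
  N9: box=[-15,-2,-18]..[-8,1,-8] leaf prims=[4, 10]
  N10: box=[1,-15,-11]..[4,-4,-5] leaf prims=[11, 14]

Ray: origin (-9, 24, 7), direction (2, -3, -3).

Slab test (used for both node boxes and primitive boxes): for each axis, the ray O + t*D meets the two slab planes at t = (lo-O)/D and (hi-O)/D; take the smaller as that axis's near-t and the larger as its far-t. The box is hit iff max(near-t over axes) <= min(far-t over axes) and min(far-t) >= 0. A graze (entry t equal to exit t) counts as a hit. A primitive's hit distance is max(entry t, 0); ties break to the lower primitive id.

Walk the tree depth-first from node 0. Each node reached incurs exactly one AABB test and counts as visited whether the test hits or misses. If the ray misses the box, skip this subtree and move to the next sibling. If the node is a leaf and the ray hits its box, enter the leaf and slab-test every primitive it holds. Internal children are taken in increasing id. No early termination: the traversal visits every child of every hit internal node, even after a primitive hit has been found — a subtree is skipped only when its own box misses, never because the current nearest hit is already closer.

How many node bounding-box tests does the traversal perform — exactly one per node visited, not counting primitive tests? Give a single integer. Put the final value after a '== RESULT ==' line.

Walk:
N0 x:[-4,14] y:[2,44/3] z:[-2,25/3] -> hit [2,25/3], descend [2, 3, 5, 6]
  N2 x:[5,7] y:[28/3,13] z:[5/3,6] -> miss, prune
  N3 x:[-7/2,2] y:[25/3,44/3] z:[10/3,8] -> miss, prune
  N5 x:[7/2,14] y:[8/3,8] z:[-2,25/3] -> hit [7/2,8], descend [1, 8]
    N1 x:[8,14] y:[5,8] z:[-2,5/3] -> miss, prune
    N8 x:[7/2,13/2] y:[8/3,7] z:[17/3,25/3] -> hit [17/3,13/2] leaf, test {P0(miss), P13(miss)}
  N6 x:[-4,9/2] y:[2,26/3] z:[-1,25/3] -> hit [2,9/2], descend [7, 9]
    N7 x:[-4,9/2] y:[2,23/3] z:[-1,6] -> hit [2,9/2] leaf, test {P5(miss), P9(miss)}
    N9 x:[-3,1/2] y:[23/3,26/3] z:[5,25/3] -> miss, prune

order=[0, 2, 3, 5, 1, 8, 6, 7, 9]  |boxes|=9  |leaves|=2  hit=miss

== RESULT ==
9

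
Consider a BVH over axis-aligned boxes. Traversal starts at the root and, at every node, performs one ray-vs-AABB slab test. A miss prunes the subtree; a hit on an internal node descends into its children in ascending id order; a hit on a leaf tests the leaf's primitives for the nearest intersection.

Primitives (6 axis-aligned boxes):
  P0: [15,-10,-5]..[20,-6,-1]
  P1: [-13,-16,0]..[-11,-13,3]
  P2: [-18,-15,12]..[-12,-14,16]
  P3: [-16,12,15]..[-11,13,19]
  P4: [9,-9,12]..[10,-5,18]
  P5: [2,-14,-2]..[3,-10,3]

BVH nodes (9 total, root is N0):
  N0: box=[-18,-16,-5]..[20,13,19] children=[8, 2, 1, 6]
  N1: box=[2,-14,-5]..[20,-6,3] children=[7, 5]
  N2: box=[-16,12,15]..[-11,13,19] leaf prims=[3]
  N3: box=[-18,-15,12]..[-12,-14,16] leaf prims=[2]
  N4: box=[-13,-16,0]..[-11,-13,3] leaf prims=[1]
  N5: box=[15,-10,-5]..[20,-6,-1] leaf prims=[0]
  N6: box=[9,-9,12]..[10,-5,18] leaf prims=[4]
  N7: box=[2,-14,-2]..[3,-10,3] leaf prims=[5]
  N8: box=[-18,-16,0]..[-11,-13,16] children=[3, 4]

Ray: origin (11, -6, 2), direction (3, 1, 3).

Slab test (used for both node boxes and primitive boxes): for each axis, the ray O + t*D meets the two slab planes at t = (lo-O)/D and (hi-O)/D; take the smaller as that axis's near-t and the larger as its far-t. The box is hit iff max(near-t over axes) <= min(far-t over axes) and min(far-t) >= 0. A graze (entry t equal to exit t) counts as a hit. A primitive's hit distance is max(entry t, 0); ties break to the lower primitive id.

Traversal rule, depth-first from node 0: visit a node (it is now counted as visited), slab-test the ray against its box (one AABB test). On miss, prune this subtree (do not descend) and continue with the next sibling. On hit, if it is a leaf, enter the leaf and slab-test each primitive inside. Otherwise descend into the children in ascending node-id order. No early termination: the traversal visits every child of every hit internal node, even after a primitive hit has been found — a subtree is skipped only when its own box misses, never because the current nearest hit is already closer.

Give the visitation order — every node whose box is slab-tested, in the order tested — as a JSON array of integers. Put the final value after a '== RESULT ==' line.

Walk:
N0 x:[-29/3,3] y:[-10,19] z:[-7/3,17/3] -> hit [-7/3,3], descend [1, 2, 6, 8]
  N1 x:[-3,3] y:[-8,0] z:[-7/3,1/3] -> hit [-7/3,0], descend [5, 7]
    N5 x:[4/3,3] y:[-4,0] z:[-7/3,-1] -> miss, prune
    N7 x:[-3,-8/3] y:[-8,-4] z:[-4/3,1/3] -> miss, prune
  N2 x:[-9,-22/3] y:[18,19] z:[13/3,17/3] -> miss, prune
  N6 x:[-2/3,-1/3] y:[-3,1] z:[10/3,16/3] -> miss, prune
  N8 x:[-29/3,-22/3] y:[-10,-7] z:[-2/3,14/3] -> miss, prune

Summary -> nodes [0, 1, 5, 7, 2, 6, 8]; box-tests=7; leaf-entries=0; first=miss

== RESULT ==
[0, 1, 5, 7, 2, 6, 8]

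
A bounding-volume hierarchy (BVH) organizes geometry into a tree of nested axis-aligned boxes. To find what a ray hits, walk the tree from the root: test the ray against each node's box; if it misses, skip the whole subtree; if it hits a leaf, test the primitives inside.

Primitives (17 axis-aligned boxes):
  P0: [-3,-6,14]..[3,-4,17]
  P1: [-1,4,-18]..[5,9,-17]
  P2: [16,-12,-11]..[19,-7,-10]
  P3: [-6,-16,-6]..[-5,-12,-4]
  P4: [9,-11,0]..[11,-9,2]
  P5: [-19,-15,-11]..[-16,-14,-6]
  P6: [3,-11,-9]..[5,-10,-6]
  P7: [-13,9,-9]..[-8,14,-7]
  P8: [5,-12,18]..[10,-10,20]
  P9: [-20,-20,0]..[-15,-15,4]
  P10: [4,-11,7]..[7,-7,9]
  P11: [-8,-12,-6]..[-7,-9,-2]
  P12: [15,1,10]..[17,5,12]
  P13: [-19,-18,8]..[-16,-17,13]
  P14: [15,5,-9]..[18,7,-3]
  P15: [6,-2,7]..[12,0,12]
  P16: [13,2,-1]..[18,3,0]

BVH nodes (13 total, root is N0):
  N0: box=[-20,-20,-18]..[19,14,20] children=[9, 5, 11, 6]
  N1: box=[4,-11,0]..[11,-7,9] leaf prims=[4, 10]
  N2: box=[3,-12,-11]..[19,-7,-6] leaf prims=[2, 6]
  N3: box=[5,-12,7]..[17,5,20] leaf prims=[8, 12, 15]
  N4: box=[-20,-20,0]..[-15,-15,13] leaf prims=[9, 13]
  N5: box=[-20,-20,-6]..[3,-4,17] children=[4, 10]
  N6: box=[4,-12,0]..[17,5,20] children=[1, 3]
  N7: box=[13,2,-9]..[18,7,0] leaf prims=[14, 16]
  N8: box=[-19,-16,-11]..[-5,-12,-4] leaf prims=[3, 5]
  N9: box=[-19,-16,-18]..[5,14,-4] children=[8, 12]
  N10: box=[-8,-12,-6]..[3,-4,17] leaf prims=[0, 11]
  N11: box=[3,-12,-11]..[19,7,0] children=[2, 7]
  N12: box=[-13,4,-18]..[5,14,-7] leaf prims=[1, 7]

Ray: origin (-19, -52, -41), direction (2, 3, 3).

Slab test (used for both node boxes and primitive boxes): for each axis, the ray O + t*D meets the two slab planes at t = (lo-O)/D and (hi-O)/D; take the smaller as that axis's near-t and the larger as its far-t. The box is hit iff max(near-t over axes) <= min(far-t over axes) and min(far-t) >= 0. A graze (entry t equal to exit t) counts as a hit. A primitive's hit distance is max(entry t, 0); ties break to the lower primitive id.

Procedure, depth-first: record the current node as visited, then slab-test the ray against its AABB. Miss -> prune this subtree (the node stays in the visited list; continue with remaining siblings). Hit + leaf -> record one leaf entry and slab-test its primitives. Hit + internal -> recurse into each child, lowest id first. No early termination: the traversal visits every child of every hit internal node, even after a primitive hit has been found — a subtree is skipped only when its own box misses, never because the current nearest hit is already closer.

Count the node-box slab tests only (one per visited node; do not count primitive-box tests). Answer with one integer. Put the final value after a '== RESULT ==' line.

Traverse from the root:
N0 x:[-1/2,19] y:[32/3,22] z:[23/3,61/3] -> hit [32/3,19], descend [5, 6, 9, 11]
  N5 x:[-1/2,11] y:[32/3,16] z:[35/3,58/3] -> miss, prune
  N6 x:[23/2,18] y:[40/3,19] z:[41/3,61/3] -> hit [41/3,18], descend [1, 3]
    N1 x:[23/2,15] y:[41/3,15] z:[41/3,50/3] -> hit [41/3,15] leaf, test {P4@t=14, P10(miss)}
    N3 x:[12,18] y:[40/3,19] z:[16,61/3] -> hit [16,18] leaf, test {P8(miss), P12@t=53/3, P15(miss)}
  N9 x:[0,12] y:[12,22] z:[23/3,37/3] -> hit [12,12], descend [8, 12]
    N8 x:[0,7] y:[12,40/3] z:[10,37/3] -> miss, prune
    N12 x:[3,12] y:[56/3,22] z:[23/3,34/3] -> miss, prune
  N11 x:[11,19] y:[40/3,59/3] z:[10,41/3] -> hit [40/3,41/3], descend [2, 7]
    N2 x:[11,19] y:[40/3,15] z:[10,35/3] -> miss, prune
    N7 x:[16,37/2] y:[18,59/3] z:[32/3,41/3] -> miss, prune

order=[0, 5, 6, 1, 3, 9, 8, 12, 11, 2, 7]  |boxes|=11  |leaves|=2  hit=P4

== RESULT ==
11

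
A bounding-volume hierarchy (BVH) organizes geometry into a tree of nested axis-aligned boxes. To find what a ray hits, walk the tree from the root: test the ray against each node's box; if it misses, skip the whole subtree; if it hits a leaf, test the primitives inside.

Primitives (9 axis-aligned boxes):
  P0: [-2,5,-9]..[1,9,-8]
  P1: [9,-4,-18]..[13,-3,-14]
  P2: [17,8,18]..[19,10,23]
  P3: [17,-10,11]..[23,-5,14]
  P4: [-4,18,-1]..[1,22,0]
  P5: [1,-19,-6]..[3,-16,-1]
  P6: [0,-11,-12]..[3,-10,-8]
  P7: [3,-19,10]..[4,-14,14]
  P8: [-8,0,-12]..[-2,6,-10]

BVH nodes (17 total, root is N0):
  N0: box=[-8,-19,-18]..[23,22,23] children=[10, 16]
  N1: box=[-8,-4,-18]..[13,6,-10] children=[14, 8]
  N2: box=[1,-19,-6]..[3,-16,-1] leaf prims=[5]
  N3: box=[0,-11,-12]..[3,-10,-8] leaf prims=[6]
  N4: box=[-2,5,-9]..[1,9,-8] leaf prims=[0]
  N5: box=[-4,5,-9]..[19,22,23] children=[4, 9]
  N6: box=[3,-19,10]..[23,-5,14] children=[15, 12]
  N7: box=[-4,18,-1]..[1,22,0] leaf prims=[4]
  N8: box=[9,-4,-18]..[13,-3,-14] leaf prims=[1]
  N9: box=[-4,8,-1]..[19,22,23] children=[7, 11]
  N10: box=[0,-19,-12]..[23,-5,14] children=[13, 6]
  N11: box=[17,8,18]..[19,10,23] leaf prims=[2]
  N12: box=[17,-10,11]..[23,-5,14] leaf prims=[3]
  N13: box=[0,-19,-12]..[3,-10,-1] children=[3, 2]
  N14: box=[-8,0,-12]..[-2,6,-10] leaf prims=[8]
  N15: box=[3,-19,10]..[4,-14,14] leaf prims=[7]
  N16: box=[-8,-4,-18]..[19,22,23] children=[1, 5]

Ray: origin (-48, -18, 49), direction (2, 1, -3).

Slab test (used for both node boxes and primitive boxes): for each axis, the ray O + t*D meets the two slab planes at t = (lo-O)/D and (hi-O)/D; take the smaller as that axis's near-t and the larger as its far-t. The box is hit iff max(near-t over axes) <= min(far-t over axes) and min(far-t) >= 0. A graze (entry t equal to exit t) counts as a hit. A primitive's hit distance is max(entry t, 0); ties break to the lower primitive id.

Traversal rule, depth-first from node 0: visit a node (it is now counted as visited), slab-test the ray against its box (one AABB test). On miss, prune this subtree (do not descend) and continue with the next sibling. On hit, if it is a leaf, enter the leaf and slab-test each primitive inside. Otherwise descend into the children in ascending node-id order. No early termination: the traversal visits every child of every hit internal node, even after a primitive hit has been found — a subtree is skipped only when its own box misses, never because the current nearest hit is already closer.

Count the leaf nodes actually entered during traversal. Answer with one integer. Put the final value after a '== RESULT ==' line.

Trace the traversal:
N0 x:[20,71/2] y:[-1,40] z:[26/3,67/3] -> hit [20,67/3], descend [10, 16]
  N10 x:[24,71/2] y:[-1,13] z:[35/3,61/3] -> miss, prune
  N16 x:[20,67/2] y:[14,40] z:[26/3,67/3] -> hit [20,67/3], descend [1, 5]
    N1 x:[20,61/2] y:[14,24] z:[59/3,67/3] -> hit [20,67/3], descend [8, 14]
      N8 x:[57/2,61/2] y:[14,15] z:[21,67/3] -> miss, prune
      N14 x:[20,23] y:[18,24] z:[59/3,61/3] -> hit [20,61/3] leaf, test {P8@t=20}
    N5 x:[22,67/2] y:[23,40] z:[26/3,58/3] -> miss, prune

Summary -> nodes [0, 10, 16, 1, 8, 14, 5]; box-tests=7; leaf-entries=1; first=P8

== RESULT ==
1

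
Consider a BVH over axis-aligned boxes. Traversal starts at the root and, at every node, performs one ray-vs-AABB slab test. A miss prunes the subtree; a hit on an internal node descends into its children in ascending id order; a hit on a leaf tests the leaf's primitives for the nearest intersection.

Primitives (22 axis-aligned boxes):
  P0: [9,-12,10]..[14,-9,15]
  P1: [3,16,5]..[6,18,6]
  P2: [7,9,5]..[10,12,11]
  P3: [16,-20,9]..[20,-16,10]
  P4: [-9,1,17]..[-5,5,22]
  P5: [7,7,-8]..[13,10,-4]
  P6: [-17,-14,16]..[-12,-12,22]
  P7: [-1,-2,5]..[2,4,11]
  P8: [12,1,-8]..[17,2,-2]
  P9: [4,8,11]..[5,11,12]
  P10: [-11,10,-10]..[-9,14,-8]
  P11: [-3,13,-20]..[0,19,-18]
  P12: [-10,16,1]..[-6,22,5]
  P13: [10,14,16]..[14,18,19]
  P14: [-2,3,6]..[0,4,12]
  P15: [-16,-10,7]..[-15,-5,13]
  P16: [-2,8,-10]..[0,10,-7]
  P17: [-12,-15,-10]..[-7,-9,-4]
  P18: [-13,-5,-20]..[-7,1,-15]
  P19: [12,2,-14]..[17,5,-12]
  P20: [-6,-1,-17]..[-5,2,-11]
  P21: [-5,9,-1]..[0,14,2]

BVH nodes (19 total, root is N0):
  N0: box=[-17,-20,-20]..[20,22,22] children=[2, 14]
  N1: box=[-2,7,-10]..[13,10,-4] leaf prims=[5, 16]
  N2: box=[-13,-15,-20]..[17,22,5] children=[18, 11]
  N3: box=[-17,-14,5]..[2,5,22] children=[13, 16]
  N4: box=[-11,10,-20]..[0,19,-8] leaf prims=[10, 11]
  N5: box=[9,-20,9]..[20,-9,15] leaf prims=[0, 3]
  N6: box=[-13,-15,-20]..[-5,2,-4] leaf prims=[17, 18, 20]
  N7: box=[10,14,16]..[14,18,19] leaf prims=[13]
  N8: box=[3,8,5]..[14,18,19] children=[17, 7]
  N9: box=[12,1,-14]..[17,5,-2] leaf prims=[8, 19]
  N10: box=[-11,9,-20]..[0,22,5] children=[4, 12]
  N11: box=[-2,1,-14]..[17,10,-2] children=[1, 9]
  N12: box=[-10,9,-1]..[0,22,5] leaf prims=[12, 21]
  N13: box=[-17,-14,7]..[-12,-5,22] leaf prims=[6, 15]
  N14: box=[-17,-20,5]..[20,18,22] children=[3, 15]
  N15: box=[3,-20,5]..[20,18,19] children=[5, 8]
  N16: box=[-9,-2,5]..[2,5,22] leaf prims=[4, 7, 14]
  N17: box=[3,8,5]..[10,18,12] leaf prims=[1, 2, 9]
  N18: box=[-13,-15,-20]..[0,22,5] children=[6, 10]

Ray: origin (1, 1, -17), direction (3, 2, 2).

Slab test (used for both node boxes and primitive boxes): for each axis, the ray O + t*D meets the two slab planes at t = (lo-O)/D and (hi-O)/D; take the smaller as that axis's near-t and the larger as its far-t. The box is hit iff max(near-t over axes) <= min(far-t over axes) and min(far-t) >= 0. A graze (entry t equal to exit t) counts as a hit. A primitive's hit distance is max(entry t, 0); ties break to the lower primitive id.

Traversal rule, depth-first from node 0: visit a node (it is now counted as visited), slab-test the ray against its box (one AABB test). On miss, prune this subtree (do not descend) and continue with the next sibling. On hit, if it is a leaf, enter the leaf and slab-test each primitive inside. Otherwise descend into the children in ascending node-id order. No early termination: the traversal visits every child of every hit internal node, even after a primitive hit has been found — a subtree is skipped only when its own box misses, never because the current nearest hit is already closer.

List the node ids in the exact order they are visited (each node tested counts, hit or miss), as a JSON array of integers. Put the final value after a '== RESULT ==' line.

Trace the traversal:
N0 x:[-6,19/3] y:[-21/2,21/2] z:[-3/2,39/2] -> hit [-3/2,19/3], descend [2, 14]
  N2 x:[-14/3,16/3] y:[-8,21/2] z:[-3/2,11] -> hit [-3/2,16/3], descend [11, 18]
    N11 x:[-1,16/3] y:[0,9/2] z:[3/2,15/2] -> hit [3/2,9/2], descend [1, 9]
      N1 x:[-1,4] y:[3,9/2] z:[7/2,13/2] -> hit [7/2,4] leaf, test {P5(miss), P16(miss)}
      N9 x:[11/3,16/3] y:[0,2] z:[3/2,15/2] -> miss, prune
    N18 x:[-14/3,-1/3] y:[-8,21/2] z:[-3/2,11] -> miss, prune
  N14 x:[-6,19/3] y:[-21/2,17/2] z:[11,39/2] -> miss, prune

order=[0, 2, 11, 1, 9, 18, 14]  |boxes|=7  |leaves|=1  hit=miss

== RESULT ==
[0, 2, 11, 1, 9, 18, 14]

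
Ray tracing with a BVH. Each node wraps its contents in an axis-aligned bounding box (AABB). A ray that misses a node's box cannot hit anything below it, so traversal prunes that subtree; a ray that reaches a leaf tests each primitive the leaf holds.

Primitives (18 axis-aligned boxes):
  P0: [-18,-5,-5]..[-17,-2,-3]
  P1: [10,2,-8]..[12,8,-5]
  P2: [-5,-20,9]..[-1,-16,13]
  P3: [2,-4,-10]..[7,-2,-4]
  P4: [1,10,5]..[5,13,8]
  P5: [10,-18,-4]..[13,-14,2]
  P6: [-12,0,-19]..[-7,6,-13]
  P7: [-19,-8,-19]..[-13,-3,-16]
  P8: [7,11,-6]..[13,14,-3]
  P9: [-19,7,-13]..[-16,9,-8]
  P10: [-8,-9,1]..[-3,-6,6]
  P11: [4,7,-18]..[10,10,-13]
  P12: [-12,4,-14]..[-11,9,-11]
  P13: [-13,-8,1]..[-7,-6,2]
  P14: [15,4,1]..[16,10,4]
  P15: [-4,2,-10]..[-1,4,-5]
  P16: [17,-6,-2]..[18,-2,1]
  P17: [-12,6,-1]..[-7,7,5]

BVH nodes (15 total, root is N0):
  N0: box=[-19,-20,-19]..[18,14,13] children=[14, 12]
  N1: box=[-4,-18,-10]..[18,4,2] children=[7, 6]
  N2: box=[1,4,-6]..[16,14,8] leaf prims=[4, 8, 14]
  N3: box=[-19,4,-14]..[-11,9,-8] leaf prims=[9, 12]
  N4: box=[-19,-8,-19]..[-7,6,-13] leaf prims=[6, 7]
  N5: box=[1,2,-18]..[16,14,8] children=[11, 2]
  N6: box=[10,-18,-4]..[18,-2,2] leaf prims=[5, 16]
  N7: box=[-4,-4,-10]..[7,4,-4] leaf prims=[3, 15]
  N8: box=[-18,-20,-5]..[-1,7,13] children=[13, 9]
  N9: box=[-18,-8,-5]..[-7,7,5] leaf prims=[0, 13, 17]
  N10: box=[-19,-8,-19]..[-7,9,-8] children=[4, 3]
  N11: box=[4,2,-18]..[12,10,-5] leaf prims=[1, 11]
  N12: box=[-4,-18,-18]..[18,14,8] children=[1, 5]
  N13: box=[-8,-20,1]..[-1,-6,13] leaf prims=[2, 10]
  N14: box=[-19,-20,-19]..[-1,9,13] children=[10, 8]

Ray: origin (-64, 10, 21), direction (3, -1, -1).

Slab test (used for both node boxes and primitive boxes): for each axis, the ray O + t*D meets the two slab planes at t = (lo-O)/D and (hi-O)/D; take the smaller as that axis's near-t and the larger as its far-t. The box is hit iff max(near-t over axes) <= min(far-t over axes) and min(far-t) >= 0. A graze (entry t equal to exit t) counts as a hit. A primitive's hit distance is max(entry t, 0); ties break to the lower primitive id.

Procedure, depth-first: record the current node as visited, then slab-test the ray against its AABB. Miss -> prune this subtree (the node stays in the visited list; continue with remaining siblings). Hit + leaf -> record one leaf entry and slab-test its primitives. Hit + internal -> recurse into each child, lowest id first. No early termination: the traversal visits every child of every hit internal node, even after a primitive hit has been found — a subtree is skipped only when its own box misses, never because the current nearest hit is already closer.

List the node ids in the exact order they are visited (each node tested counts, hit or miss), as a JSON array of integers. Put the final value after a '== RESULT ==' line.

Trace the traversal:
N0 x:[15,82/3] y:[-4,30] z:[8,40] -> hit [15,82/3], descend [12, 14]
  N12 x:[20,82/3] y:[-4,28] z:[13,39] -> hit [20,82/3], descend [1, 5]
    N1 x:[20,82/3] y:[6,28] z:[19,31] -> hit [20,82/3], descend [6, 7]
      N6 x:[74/3,82/3] y:[12,28] z:[19,25] -> hit [74/3,25] leaf, test {P5@t=74/3, P16(miss)}
      N7 x:[20,71/3] y:[6,14] z:[25,31] -> miss, prune
    N5 x:[65/3,80/3] y:[-4,8] z:[13,39] -> miss, prune
  N14 x:[15,21] y:[1,30] z:[8,40] -> hit [15,21], descend [8, 10]
    N8 x:[46/3,21] y:[3,30] z:[8,26] -> hit [46/3,21], descend [9, 13]
      N9 x:[46/3,19] y:[3,18] z:[16,26] -> hit [16,18] leaf, test {P0(miss), P13(miss), P17(miss)}
      N13 x:[56/3,21] y:[16,30] z:[8,20] -> hit [56/3,20] leaf, test {P2(miss), P10@t=56/3}
    N10 x:[15,19] y:[1,18] z:[29,40] -> miss, prune

order=[0, 12, 1, 6, 7, 5, 14, 8, 9, 13, 10]  |boxes|=11  |leaves|=3  hit=P10

== RESULT ==
[0, 12, 1, 6, 7, 5, 14, 8, 9, 13, 10]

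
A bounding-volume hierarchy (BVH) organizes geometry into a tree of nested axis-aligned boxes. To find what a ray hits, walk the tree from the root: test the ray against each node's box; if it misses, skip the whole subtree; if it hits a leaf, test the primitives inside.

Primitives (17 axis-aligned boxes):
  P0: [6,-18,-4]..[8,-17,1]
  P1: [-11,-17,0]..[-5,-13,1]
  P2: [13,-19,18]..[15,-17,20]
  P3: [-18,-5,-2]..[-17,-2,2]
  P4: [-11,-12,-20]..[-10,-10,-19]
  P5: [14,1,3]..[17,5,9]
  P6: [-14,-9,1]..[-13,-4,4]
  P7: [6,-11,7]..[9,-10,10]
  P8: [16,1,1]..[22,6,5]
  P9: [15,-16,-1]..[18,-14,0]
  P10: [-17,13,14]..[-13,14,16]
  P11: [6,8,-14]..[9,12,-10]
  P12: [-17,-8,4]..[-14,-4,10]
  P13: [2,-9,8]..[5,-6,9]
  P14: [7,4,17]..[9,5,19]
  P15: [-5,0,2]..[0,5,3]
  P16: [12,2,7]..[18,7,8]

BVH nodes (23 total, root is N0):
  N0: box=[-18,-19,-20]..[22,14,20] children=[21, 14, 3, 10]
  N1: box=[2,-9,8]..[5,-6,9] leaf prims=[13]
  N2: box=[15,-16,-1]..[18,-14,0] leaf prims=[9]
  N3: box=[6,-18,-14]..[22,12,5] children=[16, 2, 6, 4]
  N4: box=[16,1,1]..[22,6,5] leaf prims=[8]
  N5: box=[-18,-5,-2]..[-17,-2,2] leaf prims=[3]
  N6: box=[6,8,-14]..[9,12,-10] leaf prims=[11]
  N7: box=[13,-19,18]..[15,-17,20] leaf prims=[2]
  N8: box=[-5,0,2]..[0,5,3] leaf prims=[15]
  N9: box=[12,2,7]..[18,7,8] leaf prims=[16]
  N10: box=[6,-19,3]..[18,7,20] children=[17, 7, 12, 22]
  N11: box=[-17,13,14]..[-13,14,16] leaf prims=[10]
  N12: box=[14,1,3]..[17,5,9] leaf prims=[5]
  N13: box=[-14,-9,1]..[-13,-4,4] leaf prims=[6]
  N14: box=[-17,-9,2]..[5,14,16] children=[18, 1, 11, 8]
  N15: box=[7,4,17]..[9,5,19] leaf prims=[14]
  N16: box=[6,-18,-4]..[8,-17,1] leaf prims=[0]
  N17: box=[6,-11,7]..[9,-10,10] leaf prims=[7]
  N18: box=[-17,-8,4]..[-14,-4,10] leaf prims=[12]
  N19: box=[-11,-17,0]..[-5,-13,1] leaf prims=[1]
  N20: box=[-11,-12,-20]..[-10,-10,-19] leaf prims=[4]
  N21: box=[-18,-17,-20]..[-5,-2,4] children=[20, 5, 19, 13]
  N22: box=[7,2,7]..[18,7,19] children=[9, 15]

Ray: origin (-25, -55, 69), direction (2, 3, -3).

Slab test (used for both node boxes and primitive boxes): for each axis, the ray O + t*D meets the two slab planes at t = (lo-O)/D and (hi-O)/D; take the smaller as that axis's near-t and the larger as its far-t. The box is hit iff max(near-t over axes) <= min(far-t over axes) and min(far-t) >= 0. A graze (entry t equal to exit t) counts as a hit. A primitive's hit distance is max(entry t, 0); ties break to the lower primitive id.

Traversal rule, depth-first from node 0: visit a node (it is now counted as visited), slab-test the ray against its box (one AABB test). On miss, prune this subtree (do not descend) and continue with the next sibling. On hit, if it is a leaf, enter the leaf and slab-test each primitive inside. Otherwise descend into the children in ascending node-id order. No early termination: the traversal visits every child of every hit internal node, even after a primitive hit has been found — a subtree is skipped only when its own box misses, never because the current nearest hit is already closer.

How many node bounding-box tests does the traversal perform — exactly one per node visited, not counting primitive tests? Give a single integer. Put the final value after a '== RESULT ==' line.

Walk:
N0 x:[7/2,47/2] y:[12,23] z:[49/3,89/3] -> hit [49/3,23], descend [3, 10, 14, 21]
  N3 x:[31/2,47/2] y:[37/3,67/3] z:[64/3,83/3] -> hit [64/3,67/3], descend [2, 4, 6, 16]
    N2 x:[20,43/2] y:[13,41/3] z:[23,70/3] -> miss, prune
    N4 x:[41/2,47/2] y:[56/3,61/3] z:[64/3,68/3] -> miss, prune
    N6 x:[31/2,17] y:[21,67/3] z:[79/3,83/3] -> miss, prune
    N16 x:[31/2,33/2] y:[37/3,38/3] z:[68/3,73/3] -> miss, prune
  N10 x:[31/2,43/2] y:[12,62/3] z:[49/3,22] -> hit [49/3,62/3], descend [7, 12, 17, 22]
    N7 x:[19,20] y:[12,38/3] z:[49/3,17] -> miss, prune
    N12 x:[39/2,21] y:[56/3,20] z:[20,22] -> hit [20,20] leaf, test {P5@t=20}
    N17 x:[31/2,17] y:[44/3,15] z:[59/3,62/3] -> miss, prune
    N22 x:[16,43/2] y:[19,62/3] z:[50/3,62/3] -> hit [19,62/3], descend [9, 15]
      N9 x:[37/2,43/2] y:[19,62/3] z:[61/3,62/3] -> hit [61/3,62/3] leaf, test {P16@t=61/3}
      N15 x:[16,17] y:[59/3,20] z:[50/3,52/3] -> miss, prune
  N14 x:[4,15] y:[46/3,23] z:[53/3,67/3] -> miss, prune
  N21 x:[7/2,10] y:[38/3,53/3] z:[65/3,89/3] -> miss, prune

15 AABB tests over nodes [0, 3, 2, 4, 6, 16, 10, 7, 12, 17, 22, 9, 15, 14, 21]; 2 leaves entered; closest P5.

== RESULT ==
15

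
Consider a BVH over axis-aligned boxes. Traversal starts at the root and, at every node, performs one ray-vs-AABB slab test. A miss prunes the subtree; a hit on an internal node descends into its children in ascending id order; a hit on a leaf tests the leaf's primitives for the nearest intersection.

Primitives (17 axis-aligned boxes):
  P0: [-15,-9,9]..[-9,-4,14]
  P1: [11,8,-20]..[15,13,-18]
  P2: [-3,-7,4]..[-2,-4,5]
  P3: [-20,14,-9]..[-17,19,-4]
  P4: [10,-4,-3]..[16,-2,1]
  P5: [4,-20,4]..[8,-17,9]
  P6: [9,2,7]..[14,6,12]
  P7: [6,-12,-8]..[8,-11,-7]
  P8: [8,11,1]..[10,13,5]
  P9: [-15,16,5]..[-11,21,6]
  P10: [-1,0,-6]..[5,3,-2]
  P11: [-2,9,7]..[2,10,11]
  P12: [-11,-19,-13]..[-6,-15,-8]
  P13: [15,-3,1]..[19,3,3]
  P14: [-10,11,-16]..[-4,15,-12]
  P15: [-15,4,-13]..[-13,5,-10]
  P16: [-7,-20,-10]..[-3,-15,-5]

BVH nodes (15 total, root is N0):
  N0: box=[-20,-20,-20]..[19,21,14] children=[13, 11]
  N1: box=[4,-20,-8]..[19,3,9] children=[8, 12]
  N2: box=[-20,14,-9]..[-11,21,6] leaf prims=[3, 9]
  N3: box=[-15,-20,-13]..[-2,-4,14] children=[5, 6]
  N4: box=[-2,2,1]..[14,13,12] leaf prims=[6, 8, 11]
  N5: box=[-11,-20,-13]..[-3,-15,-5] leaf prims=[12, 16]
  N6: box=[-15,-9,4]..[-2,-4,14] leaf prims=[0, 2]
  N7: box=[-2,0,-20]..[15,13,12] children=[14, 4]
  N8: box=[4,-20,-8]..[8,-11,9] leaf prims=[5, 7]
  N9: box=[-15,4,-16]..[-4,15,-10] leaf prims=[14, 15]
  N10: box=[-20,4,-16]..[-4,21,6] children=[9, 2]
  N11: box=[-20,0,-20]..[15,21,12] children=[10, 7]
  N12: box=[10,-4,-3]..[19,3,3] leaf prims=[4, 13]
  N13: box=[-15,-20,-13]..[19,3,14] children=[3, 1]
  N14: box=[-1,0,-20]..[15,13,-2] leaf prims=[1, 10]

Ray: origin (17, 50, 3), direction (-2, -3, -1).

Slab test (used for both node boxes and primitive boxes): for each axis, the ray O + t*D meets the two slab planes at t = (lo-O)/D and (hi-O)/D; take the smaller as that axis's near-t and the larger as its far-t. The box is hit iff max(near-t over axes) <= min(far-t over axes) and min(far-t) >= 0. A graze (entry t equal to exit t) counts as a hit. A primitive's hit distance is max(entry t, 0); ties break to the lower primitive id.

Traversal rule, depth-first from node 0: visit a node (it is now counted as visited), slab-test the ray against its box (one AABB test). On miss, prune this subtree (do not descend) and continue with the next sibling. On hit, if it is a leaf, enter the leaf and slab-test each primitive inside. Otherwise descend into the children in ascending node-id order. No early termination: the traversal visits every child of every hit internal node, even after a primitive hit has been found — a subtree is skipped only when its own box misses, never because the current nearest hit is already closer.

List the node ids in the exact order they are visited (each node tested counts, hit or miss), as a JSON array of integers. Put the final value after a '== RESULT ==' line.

Traverse from the root:
N0 x:[-1,37/2] y:[29/3,70/3] z:[-11,23] -> hit [29/3,37/2], descend [11, 13]
  N11 x:[1,37/2] y:[29/3,50/3] z:[-9,23] -> hit [29/3,50/3], descend [7, 10]
    N7 x:[1,19/2] y:[37/3,50/3] z:[-9,23] -> miss, prune
    N10 x:[21/2,37/2] y:[29/3,46/3] z:[-3,19] -> hit [21/2,46/3], descend [2, 9]
      N2 x:[14,37/2] y:[29/3,12] z:[-3,12] -> miss, prune
      N9 x:[21/2,16] y:[35/3,46/3] z:[13,19] -> hit [13,46/3] leaf, test {P14(miss), P15@t=15}
  N13 x:[-1,16] y:[47/3,70/3] z:[-11,16] -> hit [47/3,16], descend [1, 3]
    N1 x:[-1,13/2] y:[47/3,70/3] z:[-6,11] -> miss, prune
    N3 x:[19/2,16] y:[18,70/3] z:[-11,16] -> miss, prune

9 AABB tests over nodes [0, 11, 7, 10, 2, 9, 13, 1, 3]; 1 leaf entered; closest P15.

== RESULT ==
[0, 11, 7, 10, 2, 9, 13, 1, 3]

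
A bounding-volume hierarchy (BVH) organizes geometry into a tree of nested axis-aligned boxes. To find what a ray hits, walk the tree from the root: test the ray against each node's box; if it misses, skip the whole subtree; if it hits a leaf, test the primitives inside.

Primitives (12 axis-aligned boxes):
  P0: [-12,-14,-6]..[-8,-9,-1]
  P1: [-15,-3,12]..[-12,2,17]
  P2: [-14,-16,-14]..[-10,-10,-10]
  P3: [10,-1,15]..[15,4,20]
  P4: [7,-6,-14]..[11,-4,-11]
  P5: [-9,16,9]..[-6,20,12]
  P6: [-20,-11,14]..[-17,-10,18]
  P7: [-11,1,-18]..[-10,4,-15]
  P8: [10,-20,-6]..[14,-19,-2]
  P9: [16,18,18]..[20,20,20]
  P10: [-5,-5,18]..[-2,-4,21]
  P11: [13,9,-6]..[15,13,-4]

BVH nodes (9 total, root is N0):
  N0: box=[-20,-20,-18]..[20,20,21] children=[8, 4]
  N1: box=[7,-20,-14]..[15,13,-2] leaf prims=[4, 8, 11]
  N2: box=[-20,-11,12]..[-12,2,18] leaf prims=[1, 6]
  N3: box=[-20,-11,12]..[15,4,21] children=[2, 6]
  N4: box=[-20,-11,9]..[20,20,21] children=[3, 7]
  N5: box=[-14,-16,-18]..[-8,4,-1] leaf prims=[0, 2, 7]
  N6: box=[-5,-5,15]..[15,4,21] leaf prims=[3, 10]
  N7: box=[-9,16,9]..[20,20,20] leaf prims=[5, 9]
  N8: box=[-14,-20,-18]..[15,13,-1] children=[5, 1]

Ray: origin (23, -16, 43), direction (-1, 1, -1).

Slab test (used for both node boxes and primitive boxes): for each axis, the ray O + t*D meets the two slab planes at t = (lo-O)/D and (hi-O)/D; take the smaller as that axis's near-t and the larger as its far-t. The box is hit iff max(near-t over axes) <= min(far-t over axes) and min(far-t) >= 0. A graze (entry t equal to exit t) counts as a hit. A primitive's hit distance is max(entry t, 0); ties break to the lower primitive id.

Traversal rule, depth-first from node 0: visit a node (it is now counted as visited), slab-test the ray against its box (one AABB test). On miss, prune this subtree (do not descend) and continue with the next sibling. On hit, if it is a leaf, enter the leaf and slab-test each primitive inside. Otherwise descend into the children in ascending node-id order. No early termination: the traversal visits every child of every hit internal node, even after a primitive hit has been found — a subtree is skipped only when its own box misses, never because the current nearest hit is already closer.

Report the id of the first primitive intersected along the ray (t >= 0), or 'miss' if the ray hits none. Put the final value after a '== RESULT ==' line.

Traverse from the root:
N0 x:[3,43] y:[-4,36] z:[22,61] -> hit [22,36], descend [4, 8]
  N4 x:[3,43] y:[5,36] z:[22,34] -> hit [22,34], descend [3, 7]
    N3 x:[8,43] y:[5,20] z:[22,31] -> miss, prune
    N7 x:[3,32] y:[32,36] z:[23,34] -> hit [32,32] leaf, test {P5@t=32, P9(miss)}
  N8 x:[8,37] y:[-4,29] z:[44,61] -> miss, prune

Summary -> nodes [0, 4, 3, 7, 8]; box-tests=5; leaf-entries=1; first=P5

== RESULT ==
5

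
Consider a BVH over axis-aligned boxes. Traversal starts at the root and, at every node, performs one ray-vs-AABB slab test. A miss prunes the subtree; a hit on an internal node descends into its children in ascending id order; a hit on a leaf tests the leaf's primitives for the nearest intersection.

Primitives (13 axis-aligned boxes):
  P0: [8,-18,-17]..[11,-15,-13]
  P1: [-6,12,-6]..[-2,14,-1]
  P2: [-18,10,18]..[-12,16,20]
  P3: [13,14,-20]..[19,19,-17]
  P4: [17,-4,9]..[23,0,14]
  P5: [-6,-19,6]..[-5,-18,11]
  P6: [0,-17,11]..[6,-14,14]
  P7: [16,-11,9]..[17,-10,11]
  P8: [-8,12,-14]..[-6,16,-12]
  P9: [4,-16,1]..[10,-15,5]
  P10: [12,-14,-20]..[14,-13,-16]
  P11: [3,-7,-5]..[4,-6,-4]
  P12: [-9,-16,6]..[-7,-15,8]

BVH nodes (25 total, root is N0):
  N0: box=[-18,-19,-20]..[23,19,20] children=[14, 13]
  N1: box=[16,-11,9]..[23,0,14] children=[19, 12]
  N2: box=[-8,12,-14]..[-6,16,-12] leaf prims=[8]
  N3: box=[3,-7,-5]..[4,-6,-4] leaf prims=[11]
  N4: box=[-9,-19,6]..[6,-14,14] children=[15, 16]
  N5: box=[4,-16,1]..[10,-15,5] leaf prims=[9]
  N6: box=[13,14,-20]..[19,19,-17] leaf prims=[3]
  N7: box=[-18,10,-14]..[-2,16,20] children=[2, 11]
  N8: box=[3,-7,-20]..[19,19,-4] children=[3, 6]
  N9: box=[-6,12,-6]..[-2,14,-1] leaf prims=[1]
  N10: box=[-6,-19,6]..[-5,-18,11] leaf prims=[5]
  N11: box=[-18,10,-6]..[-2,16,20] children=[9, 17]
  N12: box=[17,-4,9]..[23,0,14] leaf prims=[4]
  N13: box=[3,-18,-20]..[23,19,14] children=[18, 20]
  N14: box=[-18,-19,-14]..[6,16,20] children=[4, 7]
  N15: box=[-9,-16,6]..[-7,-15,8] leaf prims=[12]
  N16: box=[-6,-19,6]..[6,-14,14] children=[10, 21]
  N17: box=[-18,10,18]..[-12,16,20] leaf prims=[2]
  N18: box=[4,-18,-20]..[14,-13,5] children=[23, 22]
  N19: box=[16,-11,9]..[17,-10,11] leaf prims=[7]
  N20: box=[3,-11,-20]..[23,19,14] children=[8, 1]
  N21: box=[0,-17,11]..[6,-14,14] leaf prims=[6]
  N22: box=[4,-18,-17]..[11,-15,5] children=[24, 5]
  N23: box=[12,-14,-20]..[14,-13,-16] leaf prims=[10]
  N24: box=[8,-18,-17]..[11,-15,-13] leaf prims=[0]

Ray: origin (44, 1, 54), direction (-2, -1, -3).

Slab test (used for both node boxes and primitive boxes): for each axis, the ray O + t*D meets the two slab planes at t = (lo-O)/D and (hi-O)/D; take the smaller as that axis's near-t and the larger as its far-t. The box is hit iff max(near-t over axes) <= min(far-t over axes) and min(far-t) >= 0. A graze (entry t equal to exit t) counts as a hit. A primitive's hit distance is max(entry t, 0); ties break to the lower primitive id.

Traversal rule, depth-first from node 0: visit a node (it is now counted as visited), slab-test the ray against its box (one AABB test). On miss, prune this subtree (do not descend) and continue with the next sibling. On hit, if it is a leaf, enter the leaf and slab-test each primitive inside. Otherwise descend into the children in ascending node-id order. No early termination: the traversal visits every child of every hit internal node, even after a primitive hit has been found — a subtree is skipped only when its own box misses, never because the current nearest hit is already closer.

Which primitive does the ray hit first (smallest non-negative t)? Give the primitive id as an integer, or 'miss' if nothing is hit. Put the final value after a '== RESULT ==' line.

Traverse from the root:
N0 x:[21/2,31] y:[-18,20] z:[34/3,74/3] -> hit [34/3,20], descend [13, 14]
  N13 x:[21/2,41/2] y:[-18,19] z:[40/3,74/3] -> hit [40/3,19], descend [18, 20]
    N18 x:[15,20] y:[14,19] z:[49/3,74/3] -> hit [49/3,19], descend [22, 23]
      N22 x:[33/2,20] y:[16,19] z:[49/3,71/3] -> hit [33/2,19], descend [5, 24]
        N5 x:[17,20] y:[16,17] z:[49/3,53/3] -> hit [17,17] leaf, test {P9@t=17}
        N24 x:[33/2,18] y:[16,19] z:[67/3,71/3] -> miss, prune
      N23 x:[15,16] y:[14,15] z:[70/3,74/3] -> miss, prune
    N20 x:[21/2,41/2] y:[-18,12] z:[40/3,74/3] -> miss, prune
  N14 x:[19,31] y:[-15,20] z:[34/3,68/3] -> hit [19,20], descend [4, 7]
    N4 x:[19,53/2] y:[15,20] z:[40/3,16] -> miss, prune
    N7 x:[23,31] y:[-15,-9] z:[34/3,68/3] -> miss, prune

order=[0, 13, 18, 22, 5, 24, 23, 20, 14, 4, 7]  |boxes|=11  |leaves|=1  hit=P9

== RESULT ==
9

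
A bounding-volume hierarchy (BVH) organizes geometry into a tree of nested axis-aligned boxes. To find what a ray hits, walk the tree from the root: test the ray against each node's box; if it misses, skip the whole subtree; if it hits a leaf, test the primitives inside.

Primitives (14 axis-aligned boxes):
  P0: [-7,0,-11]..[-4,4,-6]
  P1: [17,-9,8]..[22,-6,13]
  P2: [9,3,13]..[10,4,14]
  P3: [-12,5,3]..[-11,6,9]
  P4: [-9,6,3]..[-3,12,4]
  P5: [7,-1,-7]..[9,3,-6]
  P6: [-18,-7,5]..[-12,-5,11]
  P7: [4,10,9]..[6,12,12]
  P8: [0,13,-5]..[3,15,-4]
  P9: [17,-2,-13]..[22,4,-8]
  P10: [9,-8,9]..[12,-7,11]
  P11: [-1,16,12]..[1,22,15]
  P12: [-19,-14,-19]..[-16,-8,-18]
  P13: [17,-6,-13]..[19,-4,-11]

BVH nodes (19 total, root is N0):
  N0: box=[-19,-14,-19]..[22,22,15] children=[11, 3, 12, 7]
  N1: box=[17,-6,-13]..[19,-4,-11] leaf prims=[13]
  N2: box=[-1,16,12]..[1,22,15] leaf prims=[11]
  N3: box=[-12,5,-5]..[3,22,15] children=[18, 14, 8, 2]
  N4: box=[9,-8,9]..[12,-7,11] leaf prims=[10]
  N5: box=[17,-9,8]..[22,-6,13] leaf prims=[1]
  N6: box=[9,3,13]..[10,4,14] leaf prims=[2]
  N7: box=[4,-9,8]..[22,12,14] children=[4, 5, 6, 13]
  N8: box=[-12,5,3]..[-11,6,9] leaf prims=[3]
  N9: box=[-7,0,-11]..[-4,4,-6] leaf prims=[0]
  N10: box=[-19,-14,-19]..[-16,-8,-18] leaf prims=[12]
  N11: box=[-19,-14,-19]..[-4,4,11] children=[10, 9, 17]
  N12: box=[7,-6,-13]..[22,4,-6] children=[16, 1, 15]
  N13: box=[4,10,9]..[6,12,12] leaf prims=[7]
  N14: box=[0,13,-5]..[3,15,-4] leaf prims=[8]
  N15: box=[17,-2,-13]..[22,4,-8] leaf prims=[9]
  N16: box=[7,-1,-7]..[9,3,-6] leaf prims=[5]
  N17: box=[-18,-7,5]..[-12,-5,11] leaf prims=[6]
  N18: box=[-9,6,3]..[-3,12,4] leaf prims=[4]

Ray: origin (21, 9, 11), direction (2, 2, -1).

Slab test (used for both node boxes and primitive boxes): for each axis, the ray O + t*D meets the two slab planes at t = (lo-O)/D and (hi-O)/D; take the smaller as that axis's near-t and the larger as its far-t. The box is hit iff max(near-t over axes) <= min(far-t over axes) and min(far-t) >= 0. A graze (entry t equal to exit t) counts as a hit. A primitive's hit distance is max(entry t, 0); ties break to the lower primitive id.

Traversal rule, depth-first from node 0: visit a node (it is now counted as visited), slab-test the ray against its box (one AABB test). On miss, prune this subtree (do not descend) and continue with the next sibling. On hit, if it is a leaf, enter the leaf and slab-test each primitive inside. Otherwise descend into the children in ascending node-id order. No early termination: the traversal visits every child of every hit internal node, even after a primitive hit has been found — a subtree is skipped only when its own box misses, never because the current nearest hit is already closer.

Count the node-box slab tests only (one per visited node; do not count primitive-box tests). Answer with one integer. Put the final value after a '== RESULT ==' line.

Walk:
N0 x:[-20,1/2] y:[-23/2,13/2] z:[-4,30] -> hit [-4,1/2], descend [3, 7, 11, 12]
  N3 x:[-33/2,-9] y:[-2,13/2] z:[-4,16] -> miss, prune
  N7 x:[-17/2,1/2] y:[-9,3/2] z:[-3,3] -> hit [-3,1/2], descend [4, 5, 6, 13]
    N4 x:[-6,-9/2] y:[-17/2,-8] z:[0,2] -> miss, prune
    N5 x:[-2,1/2] y:[-9,-15/2] z:[-2,3] -> miss, prune
    N6 x:[-6,-11/2] y:[-3,-5/2] z:[-3,-2] -> miss, prune
    N13 x:[-17/2,-15/2] y:[1/2,3/2] z:[-1,2] -> miss, prune
  N11 x:[-20,-25/2] y:[-23/2,-5/2] z:[0,30] -> miss, prune
  N12 x:[-7,1/2] y:[-15/2,-5/2] z:[17,24] -> miss, prune

Summary -> nodes [0, 3, 7, 4, 5, 6, 13, 11, 12]; box-tests=9; leaf-entries=0; first=miss

== RESULT ==
9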